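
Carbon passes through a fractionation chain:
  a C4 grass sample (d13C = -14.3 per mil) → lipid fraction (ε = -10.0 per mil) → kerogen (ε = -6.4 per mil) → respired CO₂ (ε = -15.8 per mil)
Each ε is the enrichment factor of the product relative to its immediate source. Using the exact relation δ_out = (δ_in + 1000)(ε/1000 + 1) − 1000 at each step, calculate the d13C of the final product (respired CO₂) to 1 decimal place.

-45.7 per mil

step 1: δ = (-14.30 + 1000)·(-10.0/1000 + 1) − 1000 = -24.16 per mil
step 2: δ = (-24.16 + 1000)·(-6.4/1000 + 1) − 1000 = -30.40 per mil
step 3: δ = (-30.40 + 1000)·(-15.8/1000 + 1) − 1000 = -45.72 per mil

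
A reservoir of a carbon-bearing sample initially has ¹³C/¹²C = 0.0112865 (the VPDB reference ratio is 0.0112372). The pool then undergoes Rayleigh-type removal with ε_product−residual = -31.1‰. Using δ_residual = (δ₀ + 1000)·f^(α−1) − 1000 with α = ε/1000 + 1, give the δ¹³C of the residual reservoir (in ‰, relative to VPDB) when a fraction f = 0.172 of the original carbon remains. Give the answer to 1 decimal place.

60.9‰

δ₀ = (0.0112865/0.0112372 − 1)×1000 = (1.004387 − 1)×1000 = 4.387‰
α − 1 = ε/1000 = -0.0311
f^(α−1) = 0.172^(-0.0311) = 1.056270
δ_res = (4.387 + 1000) × 1.056270 − 1000 = 1060.904 − 1000 = 60.90‰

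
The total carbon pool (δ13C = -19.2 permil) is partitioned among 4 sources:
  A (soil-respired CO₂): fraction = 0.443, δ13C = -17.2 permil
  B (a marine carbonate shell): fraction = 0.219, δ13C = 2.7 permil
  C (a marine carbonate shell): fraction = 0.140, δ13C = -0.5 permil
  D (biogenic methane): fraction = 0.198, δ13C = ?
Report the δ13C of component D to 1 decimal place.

-61.1 permil

Isotope mass balance: δ_bulk = Σ fᵢ·δᵢ.
-19.2 = 0.443×(-17.2) + 0.219×(2.7) + 0.140×(-0.5) + 0.198×δ_D
0.198·δ_D = -19.2 − (-7.098) = -12.102
δ_D = -12.102 / 0.198 = -61.12 permil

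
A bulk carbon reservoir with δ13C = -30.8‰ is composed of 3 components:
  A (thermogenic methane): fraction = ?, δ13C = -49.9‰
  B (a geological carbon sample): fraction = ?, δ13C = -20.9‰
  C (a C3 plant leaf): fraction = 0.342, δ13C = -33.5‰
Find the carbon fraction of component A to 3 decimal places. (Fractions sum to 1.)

0.193

Let f_A and f_B be the unknown fractions; fractions sum to 1 so f_A + f_B = 0.658.
Mass balance: Σ fᵢ·δᵢ = δ_bulk ⇒ f_A·(-49.9) + f_B·(-20.9) = -30.8 − (-11.457) = -19.343
Substitute f_B = 0.658 − f_A:
f_A·(-49.9 − -20.9) = -19.343 − 0.658×(-20.9) = -5.591
f_A = -5.591 / -29.0 = 0.1928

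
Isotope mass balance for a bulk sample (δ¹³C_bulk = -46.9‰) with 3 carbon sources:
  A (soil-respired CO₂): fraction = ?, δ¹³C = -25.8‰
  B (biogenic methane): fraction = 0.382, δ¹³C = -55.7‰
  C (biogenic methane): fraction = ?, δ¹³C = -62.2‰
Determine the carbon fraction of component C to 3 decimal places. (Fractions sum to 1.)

0.266

Let f_C and f_A be the unknown fractions; fractions sum to 1 so f_C + f_A = 0.618.
Mass balance: Σ fᵢ·δᵢ = δ_bulk ⇒ f_C·(-62.2) + f_A·(-25.8) = -46.9 − (-21.277) = -25.623
Substitute f_A = 0.618 − f_C:
f_C·(-62.2 − -25.8) = -25.623 − 0.618×(-25.8) = -9.678
f_C = -9.678 / -36.4 = 0.2659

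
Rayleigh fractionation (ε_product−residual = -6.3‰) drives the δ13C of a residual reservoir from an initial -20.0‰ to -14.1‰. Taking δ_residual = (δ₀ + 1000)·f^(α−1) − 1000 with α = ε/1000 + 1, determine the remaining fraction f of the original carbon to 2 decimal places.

0.39

α − 1 = ε/1000 = -0.0063
(δ_res + 1000)/(δ₀ + 1000) = (-14.1 + 1000)/(-20.0 + 1000) = 985.9/980.0 = 1.006020
f = 1.006020^(1/-0.0063) = exp(ln(1.006020)/-0.0063) = exp(0.00600/-0.0063)
f = exp(-0.9528) = 0.3857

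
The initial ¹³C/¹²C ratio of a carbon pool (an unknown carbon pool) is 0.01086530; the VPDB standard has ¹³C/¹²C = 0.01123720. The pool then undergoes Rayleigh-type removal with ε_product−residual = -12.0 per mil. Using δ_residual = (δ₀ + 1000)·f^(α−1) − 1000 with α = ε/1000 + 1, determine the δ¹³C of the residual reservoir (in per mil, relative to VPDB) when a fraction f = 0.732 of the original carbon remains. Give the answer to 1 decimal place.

δ₀ = (0.01086530/0.01123720 − 1)×1000 = (0.966905 − 1)×1000 = -33.095 per mil
α − 1 = ε/1000 = -0.0120
f^(α−1) = 0.732^(-0.0120) = 1.003751
δ_res = (-33.095 + 1000) × 1.003751 − 1000 = 970.531 − 1000 = -29.47 per mil

-29.5 per mil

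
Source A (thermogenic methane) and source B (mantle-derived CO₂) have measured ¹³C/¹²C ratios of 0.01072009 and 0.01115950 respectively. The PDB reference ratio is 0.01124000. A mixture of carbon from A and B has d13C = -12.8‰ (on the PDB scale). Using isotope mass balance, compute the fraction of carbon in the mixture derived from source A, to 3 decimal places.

0.144

δ_A = (0.01072009/0.01124000 − 1)×1000 = (0.953745 − 1)×1000 = -46.255‰
δ_B = (0.01115950/0.01124000 − 1)×1000 = (0.992838 − 1)×1000 = -7.162‰
f_A = (δ_mix − δ_B)/(δ_A − δ_B) = (-12.8 − (-7.162))/(-46.255 − (-7.162))
f_A = -5.638 / -39.093 = 0.1442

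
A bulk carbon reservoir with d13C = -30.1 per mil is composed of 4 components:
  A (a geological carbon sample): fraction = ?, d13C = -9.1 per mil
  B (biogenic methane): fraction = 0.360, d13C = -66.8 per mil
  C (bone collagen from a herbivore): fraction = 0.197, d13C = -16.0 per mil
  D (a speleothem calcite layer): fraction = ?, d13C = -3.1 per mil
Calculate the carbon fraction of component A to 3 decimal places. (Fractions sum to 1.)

0.254

Let f_A and f_D be the unknown fractions; fractions sum to 1 so f_A + f_D = 0.443.
Mass balance: Σ fᵢ·δᵢ = δ_bulk ⇒ f_A·(-9.1) + f_D·(-3.1) = -30.1 − (-27.200) = -2.900
Substitute f_D = 0.443 − f_A:
f_A·(-9.1 − -3.1) = -2.900 − 0.443×(-3.1) = -1.527
f_A = -1.527 / -6.0 = 0.2545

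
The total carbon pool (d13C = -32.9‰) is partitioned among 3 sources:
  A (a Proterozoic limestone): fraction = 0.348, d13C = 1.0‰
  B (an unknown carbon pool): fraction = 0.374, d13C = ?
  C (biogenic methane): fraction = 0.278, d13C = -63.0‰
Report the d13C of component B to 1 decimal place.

-42.1‰

Isotope mass balance: δ_bulk = Σ fᵢ·δᵢ.
-32.9 = 0.348×(1.0) + 0.374×δ_B + 0.278×(-63.0)
0.374·δ_B = -32.9 − (-17.166) = -15.734
δ_B = -15.734 / 0.374 = -42.07‰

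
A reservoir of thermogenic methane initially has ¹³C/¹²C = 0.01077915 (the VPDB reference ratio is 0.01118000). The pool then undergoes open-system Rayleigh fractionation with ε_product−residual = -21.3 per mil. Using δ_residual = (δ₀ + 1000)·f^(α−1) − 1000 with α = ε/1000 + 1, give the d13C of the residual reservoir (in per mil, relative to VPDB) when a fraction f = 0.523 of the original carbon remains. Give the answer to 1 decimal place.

-22.5 per mil

δ₀ = (0.01077915/0.01118000 − 1)×1000 = (0.964146 − 1)×1000 = -35.854 per mil
α − 1 = ε/1000 = -0.0213
f^(α−1) = 0.523^(-0.0213) = 1.013902
δ_res = (-35.854 + 1000) × 1.013902 − 1000 = 977.549 − 1000 = -22.45 per mil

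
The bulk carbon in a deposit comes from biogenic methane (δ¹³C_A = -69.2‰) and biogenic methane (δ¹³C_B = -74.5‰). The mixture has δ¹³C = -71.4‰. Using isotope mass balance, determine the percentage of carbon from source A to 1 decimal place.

58.5%

δ_mix = f_A·δ_A + (1 − f_A)·δ_B  ⇒  f_A = (δ_mix − δ_B)/(δ_A − δ_B)
f_A = (-71.4 − (-74.5)) / (-69.2 − (-74.5))
f_A = 3.1 / 5.3 = 0.5849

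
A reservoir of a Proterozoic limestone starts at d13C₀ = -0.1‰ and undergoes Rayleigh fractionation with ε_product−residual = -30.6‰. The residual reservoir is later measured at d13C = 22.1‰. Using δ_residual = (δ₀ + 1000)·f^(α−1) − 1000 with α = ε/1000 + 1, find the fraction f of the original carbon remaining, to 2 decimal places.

α − 1 = ε/1000 = -0.0306
(δ_res + 1000)/(δ₀ + 1000) = (22.1 + 1000)/(-0.1 + 1000) = 1022.1/999.9 = 1.022202
f = 1.022202^(1/-0.0306) = exp(ln(1.022202)/-0.0306) = exp(0.02196/-0.0306)
f = exp(-0.7176) = 0.4879

0.49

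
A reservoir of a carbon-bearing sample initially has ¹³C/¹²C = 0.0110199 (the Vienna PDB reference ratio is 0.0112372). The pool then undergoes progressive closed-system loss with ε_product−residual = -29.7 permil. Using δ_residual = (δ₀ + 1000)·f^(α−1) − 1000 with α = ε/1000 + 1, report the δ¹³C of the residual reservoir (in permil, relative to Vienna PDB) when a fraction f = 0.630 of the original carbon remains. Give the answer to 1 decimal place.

-5.8 permil

δ₀ = (0.0110199/0.0112372 − 1)×1000 = (0.980662 − 1)×1000 = -19.338 permil
α − 1 = ε/1000 = -0.0297
f^(α−1) = 0.630^(-0.0297) = 1.013817
δ_res = (-19.338 + 1000) × 1.013817 − 1000 = 994.212 − 1000 = -5.79 permil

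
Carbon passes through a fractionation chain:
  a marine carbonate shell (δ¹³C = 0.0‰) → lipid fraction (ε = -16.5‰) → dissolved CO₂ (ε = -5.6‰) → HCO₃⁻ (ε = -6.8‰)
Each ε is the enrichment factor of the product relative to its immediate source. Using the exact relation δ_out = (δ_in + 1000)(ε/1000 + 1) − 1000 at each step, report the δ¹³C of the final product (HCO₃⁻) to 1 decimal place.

step 1: δ = (-0.00 + 1000)·(-16.5/1000 + 1) − 1000 = -16.50‰
step 2: δ = (-16.50 + 1000)·(-5.6/1000 + 1) − 1000 = -22.01‰
step 3: δ = (-22.01 + 1000)·(-6.8/1000 + 1) − 1000 = -28.66‰

-28.7‰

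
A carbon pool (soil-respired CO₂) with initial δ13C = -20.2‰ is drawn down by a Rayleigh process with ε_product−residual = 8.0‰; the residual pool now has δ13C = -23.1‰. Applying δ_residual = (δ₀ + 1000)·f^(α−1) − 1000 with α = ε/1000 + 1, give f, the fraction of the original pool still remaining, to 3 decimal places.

α − 1 = ε/1000 = 0.0080
(δ_res + 1000)/(δ₀ + 1000) = (-23.1 + 1000)/(-20.2 + 1000) = 976.9/979.8 = 0.997040
f = 0.997040^(1/0.0080) = exp(ln(0.997040)/0.0080) = exp(-0.00296/0.0080)
f = exp(-0.3705) = 0.6904

0.690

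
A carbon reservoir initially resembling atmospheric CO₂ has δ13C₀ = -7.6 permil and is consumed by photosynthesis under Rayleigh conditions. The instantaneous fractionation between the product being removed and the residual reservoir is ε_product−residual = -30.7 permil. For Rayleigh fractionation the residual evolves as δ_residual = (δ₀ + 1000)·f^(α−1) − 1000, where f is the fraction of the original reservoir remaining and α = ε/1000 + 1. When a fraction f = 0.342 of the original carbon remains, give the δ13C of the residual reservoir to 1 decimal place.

25.6 permil

Rayleigh residual: δ_res = (δ₀ + 1000)·f^(α−1) − 1000
α = ε/1000 + 1 = 0.96930, so α − 1 = -0.03070
f^(α−1) = 0.342^(-0.03070) = 1.033488
δ_res = (-7.6 + 1000) × 1.033488 − 1000 = 1025.633 − 1000 = 25.63 permil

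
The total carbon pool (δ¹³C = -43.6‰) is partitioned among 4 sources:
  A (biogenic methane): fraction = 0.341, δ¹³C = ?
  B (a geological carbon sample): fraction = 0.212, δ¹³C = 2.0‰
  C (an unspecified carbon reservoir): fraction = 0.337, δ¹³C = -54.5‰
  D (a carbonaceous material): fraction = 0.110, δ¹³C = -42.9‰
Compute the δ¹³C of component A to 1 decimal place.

-61.4‰

Isotope mass balance: δ_bulk = Σ fᵢ·δᵢ.
-43.6 = 0.341×δ_A + 0.212×(2.0) + 0.337×(-54.5) + 0.110×(-42.9)
0.341·δ_A = -43.6 − (-22.662) = -20.938
δ_A = -20.938 / 0.341 = -61.40‰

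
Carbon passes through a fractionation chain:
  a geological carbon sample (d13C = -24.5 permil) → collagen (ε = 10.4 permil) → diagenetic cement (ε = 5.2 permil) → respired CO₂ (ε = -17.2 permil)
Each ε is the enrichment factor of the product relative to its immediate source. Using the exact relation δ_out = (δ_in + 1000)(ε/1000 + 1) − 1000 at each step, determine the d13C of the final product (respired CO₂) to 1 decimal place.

-26.3 permil

step 1: δ = (-24.50 + 1000)·(10.4/1000 + 1) − 1000 = -14.35 permil
step 2: δ = (-14.35 + 1000)·(5.2/1000 + 1) − 1000 = -9.23 permil
step 3: δ = (-9.23 + 1000)·(-17.2/1000 + 1) − 1000 = -26.27 permil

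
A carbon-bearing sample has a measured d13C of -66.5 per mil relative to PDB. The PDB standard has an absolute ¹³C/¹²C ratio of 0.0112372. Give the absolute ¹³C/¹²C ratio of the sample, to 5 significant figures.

R_sample = R_standard × (d13C/1000 + 1)
R_sample = 0.0112372 × (-66.5/1000 + 1) = 0.0112372 × 0.933500
R_sample = 0.0104899

0.010490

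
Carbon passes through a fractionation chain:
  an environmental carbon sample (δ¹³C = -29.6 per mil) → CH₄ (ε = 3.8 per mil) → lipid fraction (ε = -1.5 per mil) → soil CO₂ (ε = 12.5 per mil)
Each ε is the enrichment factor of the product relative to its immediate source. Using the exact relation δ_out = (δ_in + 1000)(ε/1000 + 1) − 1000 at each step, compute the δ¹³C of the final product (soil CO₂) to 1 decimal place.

step 1: δ = (-29.60 + 1000)·(3.8/1000 + 1) − 1000 = -25.91 per mil
step 2: δ = (-25.91 + 1000)·(-1.5/1000 + 1) − 1000 = -27.37 per mil
step 3: δ = (-27.37 + 1000)·(12.5/1000 + 1) − 1000 = -15.22 per mil

-15.2 per mil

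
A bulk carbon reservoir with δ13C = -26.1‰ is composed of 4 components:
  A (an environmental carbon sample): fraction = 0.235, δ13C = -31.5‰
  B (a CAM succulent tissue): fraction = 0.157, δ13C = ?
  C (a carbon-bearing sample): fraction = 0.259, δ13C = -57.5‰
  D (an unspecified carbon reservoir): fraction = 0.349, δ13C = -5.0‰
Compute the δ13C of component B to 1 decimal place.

-13.1‰

Isotope mass balance: δ_bulk = Σ fᵢ·δᵢ.
-26.1 = 0.235×(-31.5) + 0.157×δ_B + 0.259×(-57.5) + 0.349×(-5.0)
0.157·δ_B = -26.1 − (-24.040) = -2.060
δ_B = -2.060 / 0.157 = -13.12‰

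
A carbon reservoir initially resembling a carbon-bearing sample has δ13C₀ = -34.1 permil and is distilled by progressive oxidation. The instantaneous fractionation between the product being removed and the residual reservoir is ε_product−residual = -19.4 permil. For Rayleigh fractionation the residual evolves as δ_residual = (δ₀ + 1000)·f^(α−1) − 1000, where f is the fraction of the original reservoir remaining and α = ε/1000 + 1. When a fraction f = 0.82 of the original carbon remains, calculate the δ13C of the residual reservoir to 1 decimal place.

Rayleigh residual: δ_res = (δ₀ + 1000)·f^(α−1) − 1000
α = ε/1000 + 1 = 0.98060, so α − 1 = -0.01940
f^(α−1) = 0.82^(-0.01940) = 1.003857
δ_res = (-34.1 + 1000) × 1.003857 − 1000 = 969.626 − 1000 = -30.37 permil

-30.4 permil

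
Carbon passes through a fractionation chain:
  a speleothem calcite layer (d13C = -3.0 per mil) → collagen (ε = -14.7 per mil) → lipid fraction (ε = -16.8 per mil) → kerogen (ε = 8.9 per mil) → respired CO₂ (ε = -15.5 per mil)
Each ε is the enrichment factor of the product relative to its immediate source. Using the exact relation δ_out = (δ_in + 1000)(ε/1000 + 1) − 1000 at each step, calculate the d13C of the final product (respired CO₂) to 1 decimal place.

step 1: δ = (-3.00 + 1000)·(-14.7/1000 + 1) − 1000 = -17.66 per mil
step 2: δ = (-17.66 + 1000)·(-16.8/1000 + 1) − 1000 = -34.16 per mil
step 3: δ = (-34.16 + 1000)·(8.9/1000 + 1) − 1000 = -25.56 per mil
step 4: δ = (-25.56 + 1000)·(-15.5/1000 + 1) − 1000 = -40.67 per mil

-40.7 per mil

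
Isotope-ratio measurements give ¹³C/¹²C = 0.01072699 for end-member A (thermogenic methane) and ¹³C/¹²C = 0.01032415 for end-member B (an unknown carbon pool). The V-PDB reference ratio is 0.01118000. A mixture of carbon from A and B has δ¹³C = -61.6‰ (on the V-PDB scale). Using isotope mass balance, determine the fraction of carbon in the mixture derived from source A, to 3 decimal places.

δ_A = (0.01072699/0.01118000 − 1)×1000 = (0.959480 − 1)×1000 = -40.520‰
δ_B = (0.01032415/0.01118000 − 1)×1000 = (0.923448 − 1)×1000 = -76.552‰
f_A = (δ_mix − δ_B)/(δ_A − δ_B) = (-61.6 − (-76.552))/(-40.520 − (-76.552))
f_A = 14.952 / 36.032 = 0.4150

0.415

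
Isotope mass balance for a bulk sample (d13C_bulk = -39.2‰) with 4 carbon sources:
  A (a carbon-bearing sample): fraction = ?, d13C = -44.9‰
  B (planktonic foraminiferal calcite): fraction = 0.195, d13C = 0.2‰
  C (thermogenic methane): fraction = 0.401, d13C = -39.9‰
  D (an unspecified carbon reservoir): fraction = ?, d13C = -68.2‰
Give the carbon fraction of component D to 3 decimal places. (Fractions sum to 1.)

Let f_D and f_A be the unknown fractions; fractions sum to 1 so f_D + f_A = 0.404.
Mass balance: Σ fᵢ·δᵢ = δ_bulk ⇒ f_D·(-68.2) + f_A·(-44.9) = -39.2 − (-15.961) = -23.239
Substitute f_A = 0.404 − f_D:
f_D·(-68.2 − -44.9) = -23.239 − 0.404×(-44.9) = -5.099
f_D = -5.099 / -23.3 = 0.2189

0.219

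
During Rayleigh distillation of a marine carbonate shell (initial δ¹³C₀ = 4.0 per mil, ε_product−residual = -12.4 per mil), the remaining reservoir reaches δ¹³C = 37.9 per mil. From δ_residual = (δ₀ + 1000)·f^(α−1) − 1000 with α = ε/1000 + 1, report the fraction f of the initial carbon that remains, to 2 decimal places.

α − 1 = ε/1000 = -0.0124
(δ_res + 1000)/(δ₀ + 1000) = (37.9 + 1000)/(4.0 + 1000) = 1037.9/1004.0 = 1.033765
f = 1.033765^(1/-0.0124) = exp(ln(1.033765)/-0.0124) = exp(0.03321/-0.0124)
f = exp(-2.6780) = 0.0687

0.07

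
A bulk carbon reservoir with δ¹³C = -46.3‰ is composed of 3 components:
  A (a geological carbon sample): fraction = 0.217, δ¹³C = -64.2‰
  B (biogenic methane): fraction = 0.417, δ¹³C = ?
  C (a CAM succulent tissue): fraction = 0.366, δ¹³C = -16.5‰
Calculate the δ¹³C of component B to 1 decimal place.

Isotope mass balance: δ_bulk = Σ fᵢ·δᵢ.
-46.3 = 0.217×(-64.2) + 0.417×δ_B + 0.366×(-16.5)
0.417·δ_B = -46.3 − (-19.970) = -26.330
δ_B = -26.330 / 0.417 = -63.14‰

-63.1‰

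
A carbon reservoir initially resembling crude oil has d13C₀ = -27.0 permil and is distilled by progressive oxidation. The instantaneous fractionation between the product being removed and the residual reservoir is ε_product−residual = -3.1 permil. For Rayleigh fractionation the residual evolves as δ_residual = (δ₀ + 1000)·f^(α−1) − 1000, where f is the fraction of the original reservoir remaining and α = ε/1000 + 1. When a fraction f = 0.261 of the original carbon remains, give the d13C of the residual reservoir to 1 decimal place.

-22.9 permil

Rayleigh residual: δ_res = (δ₀ + 1000)·f^(α−1) − 1000
α = ε/1000 + 1 = 0.99690, so α − 1 = -0.00310
f^(α−1) = 0.261^(-0.00310) = 1.004173
δ_res = (-27.0 + 1000) × 1.004173 − 1000 = 977.060 − 1000 = -22.94 permil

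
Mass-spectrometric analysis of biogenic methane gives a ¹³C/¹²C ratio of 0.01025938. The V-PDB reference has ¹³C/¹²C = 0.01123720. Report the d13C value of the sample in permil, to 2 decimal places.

d13C = (R_sample / R_standard − 1) × 1000
R_sample / R_standard = 0.01025938 / 0.01123720 = 0.912984
d13C = (0.912984 − 1) × 1000 = -87.016 permil

-87.02 permil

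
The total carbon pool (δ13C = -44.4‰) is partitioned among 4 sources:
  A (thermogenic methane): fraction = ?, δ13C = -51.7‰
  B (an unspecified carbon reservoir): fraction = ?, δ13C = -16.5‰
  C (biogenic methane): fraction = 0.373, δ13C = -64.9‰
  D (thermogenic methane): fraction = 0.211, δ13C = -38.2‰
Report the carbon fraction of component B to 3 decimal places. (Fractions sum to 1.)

0.266

Let f_B and f_A be the unknown fractions; fractions sum to 1 so f_B + f_A = 0.416.
Mass balance: Σ fᵢ·δᵢ = δ_bulk ⇒ f_B·(-16.5) + f_A·(-51.7) = -44.4 − (-32.268) = -12.132
Substitute f_A = 0.416 − f_B:
f_B·(-16.5 − -51.7) = -12.132 − 0.416×(-51.7) = 9.375
f_B = 9.375 / 35.2 = 0.2663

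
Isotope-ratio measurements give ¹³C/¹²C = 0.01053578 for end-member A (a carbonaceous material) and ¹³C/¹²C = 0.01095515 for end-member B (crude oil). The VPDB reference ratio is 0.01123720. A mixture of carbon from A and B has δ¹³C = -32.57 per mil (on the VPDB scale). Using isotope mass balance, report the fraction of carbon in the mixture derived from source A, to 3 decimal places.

0.200

δ_A = (0.01053578/0.01123720 − 1)×1000 = (0.937581 − 1)×1000 = -62.419 per mil
δ_B = (0.01095515/0.01123720 − 1)×1000 = (0.974900 − 1)×1000 = -25.100 per mil
f_A = (δ_mix − δ_B)/(δ_A − δ_B) = (-32.57 − (-25.100))/(-62.419 − (-25.100))
f_A = -7.470 / -37.320 = 0.2002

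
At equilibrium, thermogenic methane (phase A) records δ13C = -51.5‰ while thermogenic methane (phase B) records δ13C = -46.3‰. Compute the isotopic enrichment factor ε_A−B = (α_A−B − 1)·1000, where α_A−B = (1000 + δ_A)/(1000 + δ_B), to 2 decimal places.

α_A−B = (1000 + -51.5) / (1000 + -46.3) = 948.5 / 953.7 = 0.994548
ε_A−B = (0.994548 − 1) × 1000 = -5.452‰
(The approximation ε ≈ δ_A − δ_B would give -5.2‰.)

-5.45‰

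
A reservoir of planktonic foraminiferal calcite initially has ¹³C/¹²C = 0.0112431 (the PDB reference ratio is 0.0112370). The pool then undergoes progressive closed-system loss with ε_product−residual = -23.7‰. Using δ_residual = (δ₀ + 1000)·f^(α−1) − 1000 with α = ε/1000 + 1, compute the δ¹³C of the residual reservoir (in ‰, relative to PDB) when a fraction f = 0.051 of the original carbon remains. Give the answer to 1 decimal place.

δ₀ = (0.0112431/0.0112370 − 1)×1000 = (1.000543 − 1)×1000 = 0.543‰
α − 1 = ε/1000 = -0.0237
f^(α−1) = 0.051^(-0.0237) = 1.073076
δ_res = (0.543 + 1000) × 1.073076 − 1000 = 1073.659 − 1000 = 73.66‰

73.7‰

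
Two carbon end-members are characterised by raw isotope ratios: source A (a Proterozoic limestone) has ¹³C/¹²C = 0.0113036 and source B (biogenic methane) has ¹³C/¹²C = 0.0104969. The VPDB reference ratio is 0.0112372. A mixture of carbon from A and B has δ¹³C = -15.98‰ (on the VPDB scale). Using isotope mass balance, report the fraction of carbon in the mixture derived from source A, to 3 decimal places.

δ_A = (0.0113036/0.0112372 − 1)×1000 = (1.005909 − 1)×1000 = 5.909‰
δ_B = (0.0104969/0.0112372 − 1)×1000 = (0.934121 − 1)×1000 = -65.879‰
f_A = (δ_mix − δ_B)/(δ_A − δ_B) = (-15.98 − (-65.879))/(5.909 − (-65.879))
f_A = 49.899 / 71.788 = 0.6951

0.695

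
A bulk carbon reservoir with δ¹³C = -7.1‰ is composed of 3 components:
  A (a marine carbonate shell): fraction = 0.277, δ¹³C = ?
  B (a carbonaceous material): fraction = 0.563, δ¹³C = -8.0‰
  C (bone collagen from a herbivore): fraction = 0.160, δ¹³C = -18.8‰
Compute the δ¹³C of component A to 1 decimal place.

1.5‰

Isotope mass balance: δ_bulk = Σ fᵢ·δᵢ.
-7.1 = 0.277×δ_A + 0.563×(-8.0) + 0.160×(-18.8)
0.277·δ_A = -7.1 − (-7.512) = 0.412
δ_A = 0.412 / 0.277 = 1.49‰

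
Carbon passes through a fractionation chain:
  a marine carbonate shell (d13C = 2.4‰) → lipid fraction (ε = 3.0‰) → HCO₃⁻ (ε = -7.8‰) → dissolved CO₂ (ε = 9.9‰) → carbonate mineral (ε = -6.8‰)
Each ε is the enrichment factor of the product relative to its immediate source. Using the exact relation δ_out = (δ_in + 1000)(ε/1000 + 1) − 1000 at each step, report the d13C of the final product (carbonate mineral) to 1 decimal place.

0.6‰

step 1: δ = (2.40 + 1000)·(3.0/1000 + 1) − 1000 = 5.41‰
step 2: δ = (5.41 + 1000)·(-7.8/1000 + 1) − 1000 = -2.43‰
step 3: δ = (-2.43 + 1000)·(9.9/1000 + 1) − 1000 = 7.44‰
step 4: δ = (7.44 + 1000)·(-6.8/1000 + 1) − 1000 = 0.59‰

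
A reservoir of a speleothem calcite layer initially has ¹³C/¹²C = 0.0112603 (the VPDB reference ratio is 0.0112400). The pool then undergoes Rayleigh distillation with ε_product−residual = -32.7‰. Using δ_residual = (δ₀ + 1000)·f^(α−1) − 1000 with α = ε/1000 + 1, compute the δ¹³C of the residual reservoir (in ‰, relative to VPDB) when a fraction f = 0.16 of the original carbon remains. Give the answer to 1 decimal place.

δ₀ = (0.0112603/0.0112400 − 1)×1000 = (1.001806 − 1)×1000 = 1.806‰
α − 1 = ε/1000 = -0.0327
f^(α−1) = 0.16^(-0.0327) = 1.061757
δ_res = (1.806 + 1000) × 1.061757 − 1000 = 1063.675 − 1000 = 63.67‰

63.7‰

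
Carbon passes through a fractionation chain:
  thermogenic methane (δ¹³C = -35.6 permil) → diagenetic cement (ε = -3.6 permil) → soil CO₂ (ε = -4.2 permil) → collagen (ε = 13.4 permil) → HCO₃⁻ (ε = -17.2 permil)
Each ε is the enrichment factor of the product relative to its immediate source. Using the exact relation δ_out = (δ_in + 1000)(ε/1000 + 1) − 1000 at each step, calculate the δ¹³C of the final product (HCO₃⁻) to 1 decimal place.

step 1: δ = (-35.60 + 1000)·(-3.6/1000 + 1) − 1000 = -39.07 permil
step 2: δ = (-39.07 + 1000)·(-4.2/1000 + 1) − 1000 = -43.11 permil
step 3: δ = (-43.11 + 1000)·(13.4/1000 + 1) − 1000 = -30.29 permil
step 4: δ = (-30.29 + 1000)·(-17.2/1000 + 1) − 1000 = -46.96 permil

-47.0 permil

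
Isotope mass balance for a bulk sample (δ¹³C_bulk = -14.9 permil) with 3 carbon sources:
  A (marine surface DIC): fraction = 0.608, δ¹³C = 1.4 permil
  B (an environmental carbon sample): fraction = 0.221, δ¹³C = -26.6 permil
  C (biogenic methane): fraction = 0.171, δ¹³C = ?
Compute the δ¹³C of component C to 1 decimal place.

Isotope mass balance: δ_bulk = Σ fᵢ·δᵢ.
-14.9 = 0.608×(1.4) + 0.221×(-26.6) + 0.171×δ_C
0.171·δ_C = -14.9 − (-5.027) = -9.873
δ_C = -9.873 / 0.171 = -57.73 permil

-57.7 permil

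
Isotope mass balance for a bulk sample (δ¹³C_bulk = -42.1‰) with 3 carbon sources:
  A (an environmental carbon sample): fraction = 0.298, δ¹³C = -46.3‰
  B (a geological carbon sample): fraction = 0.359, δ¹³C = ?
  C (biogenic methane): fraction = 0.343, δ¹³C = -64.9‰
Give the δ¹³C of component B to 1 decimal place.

Isotope mass balance: δ_bulk = Σ fᵢ·δᵢ.
-42.1 = 0.298×(-46.3) + 0.359×δ_B + 0.343×(-64.9)
0.359·δ_B = -42.1 − (-36.058) = -6.042
δ_B = -6.042 / 0.359 = -16.83‰

-16.8‰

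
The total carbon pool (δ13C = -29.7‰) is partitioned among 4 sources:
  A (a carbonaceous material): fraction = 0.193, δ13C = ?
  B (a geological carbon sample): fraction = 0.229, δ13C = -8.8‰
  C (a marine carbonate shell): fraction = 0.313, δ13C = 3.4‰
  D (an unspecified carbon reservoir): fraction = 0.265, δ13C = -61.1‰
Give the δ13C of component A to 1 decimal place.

Isotope mass balance: δ_bulk = Σ fᵢ·δᵢ.
-29.7 = 0.193×δ_A + 0.229×(-8.8) + 0.313×(3.4) + 0.265×(-61.1)
0.193·δ_A = -29.7 − (-17.143) = -12.557
δ_A = -12.557 / 0.193 = -65.06‰

-65.1‰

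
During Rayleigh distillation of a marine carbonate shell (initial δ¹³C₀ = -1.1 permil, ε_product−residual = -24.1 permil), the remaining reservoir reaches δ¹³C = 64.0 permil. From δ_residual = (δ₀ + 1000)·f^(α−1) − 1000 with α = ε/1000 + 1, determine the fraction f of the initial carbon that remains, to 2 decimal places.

0.07

α − 1 = ε/1000 = -0.0241
(δ_res + 1000)/(δ₀ + 1000) = (64.0 + 1000)/(-1.1 + 1000) = 1064.0/998.9 = 1.065172
f = 1.065172^(1/-0.0241) = exp(ln(1.065172)/-0.0241) = exp(0.06314/-0.0241)
f = exp(-2.6198) = 0.0728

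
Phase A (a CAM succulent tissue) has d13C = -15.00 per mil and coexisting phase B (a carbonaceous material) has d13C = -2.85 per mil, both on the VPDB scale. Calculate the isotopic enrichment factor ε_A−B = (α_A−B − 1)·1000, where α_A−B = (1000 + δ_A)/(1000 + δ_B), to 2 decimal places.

α_A−B = (1000 + -15.00) / (1000 + -2.85) = 985.00 / 997.15 = 0.987815
ε_A−B = (0.987815 − 1) × 1000 = -12.185 per mil
(The approximation ε ≈ δ_A − δ_B would give -12.15 per mil.)

-12.18 per mil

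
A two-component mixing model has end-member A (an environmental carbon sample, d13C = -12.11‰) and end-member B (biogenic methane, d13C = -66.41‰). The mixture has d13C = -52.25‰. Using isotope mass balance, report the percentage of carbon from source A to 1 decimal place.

δ_mix = f_A·δ_A + (1 − f_A)·δ_B  ⇒  f_A = (δ_mix − δ_B)/(δ_A − δ_B)
f_A = (-52.25 − (-66.41)) / (-12.11 − (-66.41))
f_A = 14.16 / 54.30 = 0.2608

26.1%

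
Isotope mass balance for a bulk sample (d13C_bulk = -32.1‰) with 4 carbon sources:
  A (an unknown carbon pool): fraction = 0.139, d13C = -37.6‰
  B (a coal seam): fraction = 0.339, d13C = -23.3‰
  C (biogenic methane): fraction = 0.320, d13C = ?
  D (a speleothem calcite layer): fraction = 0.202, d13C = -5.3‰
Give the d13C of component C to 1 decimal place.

Isotope mass balance: δ_bulk = Σ fᵢ·δᵢ.
-32.1 = 0.139×(-37.6) + 0.339×(-23.3) + 0.320×δ_C + 0.202×(-5.3)
0.320·δ_C = -32.1 − (-14.196) = -17.904
δ_C = -17.904 / 0.320 = -55.95‰

-56.0‰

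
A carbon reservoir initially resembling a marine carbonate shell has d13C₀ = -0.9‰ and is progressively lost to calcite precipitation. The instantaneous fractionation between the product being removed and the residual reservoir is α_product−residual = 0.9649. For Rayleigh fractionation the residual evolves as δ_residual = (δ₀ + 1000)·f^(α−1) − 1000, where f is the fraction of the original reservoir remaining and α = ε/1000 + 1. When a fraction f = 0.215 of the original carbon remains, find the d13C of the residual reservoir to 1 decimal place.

54.5‰

Rayleigh residual: δ_res = (δ₀ + 1000)·f^(α−1) − 1000
α − 1 = -0.03510
f^(α−1) = 0.215^(-0.03510) = 1.055435
δ_res = (-0.9 + 1000) × 1.055435 − 1000 = 1054.485 − 1000 = 54.48‰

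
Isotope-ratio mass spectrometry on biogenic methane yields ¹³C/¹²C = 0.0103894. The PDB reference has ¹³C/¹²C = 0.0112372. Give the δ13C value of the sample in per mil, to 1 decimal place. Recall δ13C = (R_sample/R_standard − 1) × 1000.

-75.4 per mil

δ13C = (R_sample / R_standard − 1) × 1000
R_sample / R_standard = 0.0103894 / 0.0112372 = 0.924554
δ13C = (0.924554 − 1) × 1000 = -75.45 per mil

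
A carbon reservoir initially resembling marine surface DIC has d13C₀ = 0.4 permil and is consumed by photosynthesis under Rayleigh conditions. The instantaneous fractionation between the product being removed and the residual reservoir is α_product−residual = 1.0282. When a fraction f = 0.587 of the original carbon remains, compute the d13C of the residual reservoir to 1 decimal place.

Rayleigh residual: δ_res = (δ₀ + 1000)·f^(α−1) − 1000
α − 1 = 0.02820
f^(α−1) = 0.587^(0.02820) = 0.985089
δ_res = (0.4 + 1000) × 0.985089 − 1000 = 985.483 − 1000 = -14.52 permil

-14.5 permil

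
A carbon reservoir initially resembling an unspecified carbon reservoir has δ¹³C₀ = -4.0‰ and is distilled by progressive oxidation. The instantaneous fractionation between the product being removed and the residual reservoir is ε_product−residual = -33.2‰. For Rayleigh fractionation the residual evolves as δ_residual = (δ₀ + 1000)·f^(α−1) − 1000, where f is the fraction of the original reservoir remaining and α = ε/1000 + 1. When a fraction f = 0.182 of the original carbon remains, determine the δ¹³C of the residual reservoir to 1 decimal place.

Rayleigh residual: δ_res = (δ₀ + 1000)·f^(α−1) − 1000
α = ε/1000 + 1 = 0.96680, so α − 1 = -0.03320
f^(α−1) = 0.182^(-0.03320) = 1.058195
δ_res = (-4.0 + 1000) × 1.058195 − 1000 = 1053.962 − 1000 = 53.96‰

54.0‰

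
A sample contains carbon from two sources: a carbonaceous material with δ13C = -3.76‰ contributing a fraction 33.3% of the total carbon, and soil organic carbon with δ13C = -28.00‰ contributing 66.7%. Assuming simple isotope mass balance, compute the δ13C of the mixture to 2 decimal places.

δ_mix = f_A·δ_A + f_B·δ_B
δ_mix = 0.333 × (-3.76) + 0.667 × (-28.00)
δ_mix = -1.252 + -18.676 = -19.928‰

-19.93‰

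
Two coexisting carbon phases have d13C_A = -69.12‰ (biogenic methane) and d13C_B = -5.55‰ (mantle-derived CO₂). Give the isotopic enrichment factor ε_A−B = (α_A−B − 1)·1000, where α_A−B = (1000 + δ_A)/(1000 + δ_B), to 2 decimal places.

α_A−B = (1000 + -69.12) / (1000 + -5.55) = 930.88 / 994.45 = 0.936075
ε_A−B = (0.936075 − 1) × 1000 = -63.925‰
(The approximation ε ≈ δ_A − δ_B would give -63.57‰.)

-63.92‰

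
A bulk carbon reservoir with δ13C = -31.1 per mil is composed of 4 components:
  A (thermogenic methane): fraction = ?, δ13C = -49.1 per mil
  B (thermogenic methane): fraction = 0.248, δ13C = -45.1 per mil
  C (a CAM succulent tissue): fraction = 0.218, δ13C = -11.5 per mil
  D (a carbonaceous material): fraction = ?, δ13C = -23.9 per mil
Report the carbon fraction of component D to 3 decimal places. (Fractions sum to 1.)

Let f_D and f_A be the unknown fractions; fractions sum to 1 so f_D + f_A = 0.534.
Mass balance: Σ fᵢ·δᵢ = δ_bulk ⇒ f_D·(-23.9) + f_A·(-49.1) = -31.1 − (-13.692) = -17.408
Substitute f_A = 0.534 − f_D:
f_D·(-23.9 − -49.1) = -17.408 − 0.534×(-49.1) = 8.811
f_D = 8.811 / 25.2 = 0.3497

0.350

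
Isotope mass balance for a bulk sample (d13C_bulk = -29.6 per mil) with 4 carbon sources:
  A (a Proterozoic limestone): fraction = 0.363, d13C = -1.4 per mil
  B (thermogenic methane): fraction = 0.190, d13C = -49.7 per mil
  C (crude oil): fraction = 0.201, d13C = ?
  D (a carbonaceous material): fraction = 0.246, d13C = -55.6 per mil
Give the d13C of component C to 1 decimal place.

-29.7 per mil

Isotope mass balance: δ_bulk = Σ fᵢ·δᵢ.
-29.6 = 0.363×(-1.4) + 0.190×(-49.7) + 0.201×δ_C + 0.246×(-55.6)
0.201·δ_C = -29.6 − (-23.629) = -5.971
δ_C = -5.971 / 0.201 = -29.71 per mil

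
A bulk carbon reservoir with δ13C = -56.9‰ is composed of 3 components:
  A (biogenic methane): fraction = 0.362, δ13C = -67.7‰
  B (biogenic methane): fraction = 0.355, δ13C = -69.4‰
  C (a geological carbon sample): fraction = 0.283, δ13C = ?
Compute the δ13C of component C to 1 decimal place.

Isotope mass balance: δ_bulk = Σ fᵢ·δᵢ.
-56.9 = 0.362×(-67.7) + 0.355×(-69.4) + 0.283×δ_C
0.283·δ_C = -56.9 − (-49.144) = -7.756
δ_C = -7.756 / 0.283 = -27.40‰

-27.4‰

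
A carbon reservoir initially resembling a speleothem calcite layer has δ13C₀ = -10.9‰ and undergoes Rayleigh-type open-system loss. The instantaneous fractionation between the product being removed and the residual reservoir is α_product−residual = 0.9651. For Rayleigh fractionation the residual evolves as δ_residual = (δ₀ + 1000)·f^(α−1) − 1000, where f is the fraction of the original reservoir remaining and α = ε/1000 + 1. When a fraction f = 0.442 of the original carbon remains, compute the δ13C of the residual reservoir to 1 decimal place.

Rayleigh residual: δ_res = (δ₀ + 1000)·f^(α−1) − 1000
α − 1 = -0.03490
f^(α−1) = 0.442^(-0.03490) = 1.028904
δ_res = (-10.9 + 1000) × 1.028904 − 1000 = 1017.689 − 1000 = 17.69‰

17.7‰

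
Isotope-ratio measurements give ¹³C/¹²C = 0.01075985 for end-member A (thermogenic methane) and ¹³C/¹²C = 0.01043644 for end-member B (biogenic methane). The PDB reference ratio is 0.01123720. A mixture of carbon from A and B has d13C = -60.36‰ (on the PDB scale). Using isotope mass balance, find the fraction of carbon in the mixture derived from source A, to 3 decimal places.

δ_A = (0.01075985/0.01123720 − 1)×1000 = (0.957521 − 1)×1000 = -42.479‰
δ_B = (0.01043644/0.01123720 − 1)×1000 = (0.928740 − 1)×1000 = -71.260‰
f_A = (δ_mix − δ_B)/(δ_A − δ_B) = (-60.36 − (-71.260))/(-42.479 − (-71.260))
f_A = 10.900 / 28.780 = 0.3787

0.379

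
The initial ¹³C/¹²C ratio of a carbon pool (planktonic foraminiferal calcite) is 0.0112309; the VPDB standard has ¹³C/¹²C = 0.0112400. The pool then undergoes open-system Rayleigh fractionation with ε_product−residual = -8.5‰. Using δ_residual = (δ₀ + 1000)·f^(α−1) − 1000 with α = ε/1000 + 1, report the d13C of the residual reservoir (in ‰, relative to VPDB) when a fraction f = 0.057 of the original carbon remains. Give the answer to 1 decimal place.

23.8‰

δ₀ = (0.0112309/0.0112400 − 1)×1000 = (0.999190 − 1)×1000 = -0.810‰
α − 1 = ε/1000 = -0.0085
f^(α−1) = 0.057^(-0.0085) = 1.024649
δ_res = (-0.810 + 1000) × 1.024649 − 1000 = 1023.819 − 1000 = 23.82‰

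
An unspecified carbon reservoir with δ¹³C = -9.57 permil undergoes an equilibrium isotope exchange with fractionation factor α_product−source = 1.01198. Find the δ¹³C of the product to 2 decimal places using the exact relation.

δ_product = (δ_source + 1000)·α − 1000
δ_product = (-9.57 + 1000) × 1.01198 − 1000
δ_product = 1002.295 − 1000 = 2.295 permil

2.30 permil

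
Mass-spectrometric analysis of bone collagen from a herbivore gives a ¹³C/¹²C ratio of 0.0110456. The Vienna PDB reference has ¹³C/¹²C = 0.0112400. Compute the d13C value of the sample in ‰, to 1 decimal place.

d13C = (R_sample / R_standard − 1) × 1000
R_sample / R_standard = 0.0110456 / 0.0112400 = 0.982705
d13C = (0.982705 − 1) × 1000 = -17.30‰

-17.3‰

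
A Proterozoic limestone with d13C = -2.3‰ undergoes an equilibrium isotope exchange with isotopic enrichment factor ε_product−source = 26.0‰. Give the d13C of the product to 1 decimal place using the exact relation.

23.6‰

To first order, δ_product ≈ δ_source + ε = 23.7‰.
Exactly, δ_product = (δ_source + 1000)·(ε/1000 + 1) − 1000.
δ_product = (-2.3 + 1000) × (26.0/1000 + 1) − 1000
δ_product = 23.64‰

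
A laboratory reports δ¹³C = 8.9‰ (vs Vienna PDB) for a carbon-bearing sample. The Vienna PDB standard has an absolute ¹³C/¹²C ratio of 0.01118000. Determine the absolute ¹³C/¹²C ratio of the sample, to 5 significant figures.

0.011280

R_sample = R_standard × (δ¹³C/1000 + 1)
R_sample = 0.01118000 × (8.9/1000 + 1) = 0.01118000 × 1.008900
R_sample = 0.0112795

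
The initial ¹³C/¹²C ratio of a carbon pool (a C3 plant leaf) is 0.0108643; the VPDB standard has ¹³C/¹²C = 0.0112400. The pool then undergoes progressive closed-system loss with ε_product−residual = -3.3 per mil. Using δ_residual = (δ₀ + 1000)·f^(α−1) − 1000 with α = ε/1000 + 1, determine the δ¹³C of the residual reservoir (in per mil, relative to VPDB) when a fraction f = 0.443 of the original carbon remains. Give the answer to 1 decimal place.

-30.8 per mil

δ₀ = (0.0108643/0.0112400 − 1)×1000 = (0.966575 − 1)×1000 = -33.425 per mil
α − 1 = ε/1000 = -0.0033
f^(α−1) = 0.443^(-0.0033) = 1.002690
δ_res = (-33.425 + 1000) × 1.002690 − 1000 = 969.175 − 1000 = -30.82 per mil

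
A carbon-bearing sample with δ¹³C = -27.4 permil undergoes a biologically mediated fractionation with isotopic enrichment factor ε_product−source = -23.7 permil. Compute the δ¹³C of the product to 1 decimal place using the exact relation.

To first order, δ_product ≈ δ_source + ε = -51.1 permil.
Exactly, δ_product = (δ_source + 1000)·(ε/1000 + 1) − 1000.
δ_product = (-27.4 + 1000) × (-23.7/1000 + 1) − 1000
δ_product = -50.45 permil

-50.5 permil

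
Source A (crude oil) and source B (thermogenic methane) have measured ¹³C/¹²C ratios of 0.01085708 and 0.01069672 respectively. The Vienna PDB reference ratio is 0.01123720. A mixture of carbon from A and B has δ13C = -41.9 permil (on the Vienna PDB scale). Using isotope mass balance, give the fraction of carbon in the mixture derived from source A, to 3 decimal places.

0.434

δ_A = (0.01085708/0.01123720 − 1)×1000 = (0.966173 − 1)×1000 = -33.827 permil
δ_B = (0.01069672/0.01123720 − 1)×1000 = (0.951903 − 1)×1000 = -48.097 permil
f_A = (δ_mix − δ_B)/(δ_A − δ_B) = (-41.9 − (-48.097))/(-33.827 − (-48.097))
f_A = 6.197 / 14.270 = 0.4343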